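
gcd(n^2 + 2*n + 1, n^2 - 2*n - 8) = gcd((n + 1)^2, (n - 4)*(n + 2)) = 1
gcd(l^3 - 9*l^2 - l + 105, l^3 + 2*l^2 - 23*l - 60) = l^2 - 2*l - 15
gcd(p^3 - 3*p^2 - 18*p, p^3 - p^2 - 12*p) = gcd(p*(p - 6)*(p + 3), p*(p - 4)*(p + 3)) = p^2 + 3*p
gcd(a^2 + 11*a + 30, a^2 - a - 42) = a + 6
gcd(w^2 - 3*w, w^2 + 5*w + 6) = 1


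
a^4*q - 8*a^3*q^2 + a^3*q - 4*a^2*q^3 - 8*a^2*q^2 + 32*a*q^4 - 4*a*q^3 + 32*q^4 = (a - 8*q)*(a - 2*q)*(a + 2*q)*(a*q + q)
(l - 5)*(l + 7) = l^2 + 2*l - 35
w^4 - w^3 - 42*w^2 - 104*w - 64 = (w - 8)*(w + 1)*(w + 2)*(w + 4)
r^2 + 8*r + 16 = (r + 4)^2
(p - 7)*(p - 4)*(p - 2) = p^3 - 13*p^2 + 50*p - 56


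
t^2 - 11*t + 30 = (t - 6)*(t - 5)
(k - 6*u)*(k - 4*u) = k^2 - 10*k*u + 24*u^2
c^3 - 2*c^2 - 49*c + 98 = (c - 7)*(c - 2)*(c + 7)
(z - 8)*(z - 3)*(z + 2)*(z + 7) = z^4 - 2*z^3 - 61*z^2 + 62*z + 336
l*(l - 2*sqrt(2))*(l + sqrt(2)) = l^3 - sqrt(2)*l^2 - 4*l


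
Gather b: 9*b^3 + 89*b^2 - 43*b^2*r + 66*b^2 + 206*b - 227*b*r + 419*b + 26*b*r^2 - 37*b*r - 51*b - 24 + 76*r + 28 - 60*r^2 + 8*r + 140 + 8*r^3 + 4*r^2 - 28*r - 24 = 9*b^3 + b^2*(155 - 43*r) + b*(26*r^2 - 264*r + 574) + 8*r^3 - 56*r^2 + 56*r + 120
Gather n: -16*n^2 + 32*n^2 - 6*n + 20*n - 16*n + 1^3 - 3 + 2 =16*n^2 - 2*n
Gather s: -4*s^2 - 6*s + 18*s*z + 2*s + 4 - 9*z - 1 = -4*s^2 + s*(18*z - 4) - 9*z + 3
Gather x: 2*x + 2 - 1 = 2*x + 1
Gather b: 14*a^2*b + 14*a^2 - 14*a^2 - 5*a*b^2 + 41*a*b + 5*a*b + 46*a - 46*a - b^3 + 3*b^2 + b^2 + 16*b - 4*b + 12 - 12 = -b^3 + b^2*(4 - 5*a) + b*(14*a^2 + 46*a + 12)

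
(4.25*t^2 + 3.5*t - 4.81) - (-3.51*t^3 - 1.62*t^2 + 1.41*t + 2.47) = 3.51*t^3 + 5.87*t^2 + 2.09*t - 7.28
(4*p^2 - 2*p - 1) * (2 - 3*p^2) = -12*p^4 + 6*p^3 + 11*p^2 - 4*p - 2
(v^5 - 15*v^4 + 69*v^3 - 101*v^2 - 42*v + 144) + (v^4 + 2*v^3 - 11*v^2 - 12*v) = v^5 - 14*v^4 + 71*v^3 - 112*v^2 - 54*v + 144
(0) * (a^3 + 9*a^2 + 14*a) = 0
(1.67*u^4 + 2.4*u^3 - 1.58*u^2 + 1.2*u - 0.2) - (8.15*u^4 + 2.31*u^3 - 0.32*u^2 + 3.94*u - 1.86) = -6.48*u^4 + 0.0899999999999999*u^3 - 1.26*u^2 - 2.74*u + 1.66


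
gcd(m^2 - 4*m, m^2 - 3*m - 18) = 1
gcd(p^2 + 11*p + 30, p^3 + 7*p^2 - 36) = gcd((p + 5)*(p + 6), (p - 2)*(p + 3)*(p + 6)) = p + 6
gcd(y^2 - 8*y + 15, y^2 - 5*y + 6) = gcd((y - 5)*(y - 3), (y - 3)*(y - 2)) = y - 3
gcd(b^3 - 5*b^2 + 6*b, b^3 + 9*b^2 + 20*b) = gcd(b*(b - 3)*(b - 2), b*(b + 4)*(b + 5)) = b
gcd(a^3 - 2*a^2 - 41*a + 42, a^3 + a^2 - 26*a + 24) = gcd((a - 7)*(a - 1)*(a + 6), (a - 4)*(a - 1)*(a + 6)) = a^2 + 5*a - 6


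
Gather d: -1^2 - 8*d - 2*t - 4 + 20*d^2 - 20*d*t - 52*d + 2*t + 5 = 20*d^2 + d*(-20*t - 60)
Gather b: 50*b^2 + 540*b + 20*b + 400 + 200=50*b^2 + 560*b + 600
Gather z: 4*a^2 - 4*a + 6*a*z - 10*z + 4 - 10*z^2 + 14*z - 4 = 4*a^2 - 4*a - 10*z^2 + z*(6*a + 4)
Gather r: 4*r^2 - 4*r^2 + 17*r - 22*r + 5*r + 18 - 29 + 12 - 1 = 0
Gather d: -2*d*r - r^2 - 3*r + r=-2*d*r - r^2 - 2*r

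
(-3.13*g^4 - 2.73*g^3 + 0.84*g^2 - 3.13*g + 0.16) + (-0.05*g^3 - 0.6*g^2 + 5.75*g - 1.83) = -3.13*g^4 - 2.78*g^3 + 0.24*g^2 + 2.62*g - 1.67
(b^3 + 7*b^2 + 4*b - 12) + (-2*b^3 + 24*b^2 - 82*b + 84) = -b^3 + 31*b^2 - 78*b + 72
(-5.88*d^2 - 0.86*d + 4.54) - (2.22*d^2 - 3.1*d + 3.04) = -8.1*d^2 + 2.24*d + 1.5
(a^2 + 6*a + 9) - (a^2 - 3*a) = 9*a + 9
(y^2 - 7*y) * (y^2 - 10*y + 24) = y^4 - 17*y^3 + 94*y^2 - 168*y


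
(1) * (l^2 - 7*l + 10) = l^2 - 7*l + 10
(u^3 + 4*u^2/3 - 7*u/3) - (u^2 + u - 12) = u^3 + u^2/3 - 10*u/3 + 12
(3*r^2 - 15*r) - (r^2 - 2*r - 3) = 2*r^2 - 13*r + 3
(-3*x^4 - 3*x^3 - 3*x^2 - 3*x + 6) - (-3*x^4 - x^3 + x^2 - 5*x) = -2*x^3 - 4*x^2 + 2*x + 6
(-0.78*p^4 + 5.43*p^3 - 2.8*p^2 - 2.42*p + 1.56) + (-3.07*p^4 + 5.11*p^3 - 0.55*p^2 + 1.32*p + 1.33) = -3.85*p^4 + 10.54*p^3 - 3.35*p^2 - 1.1*p + 2.89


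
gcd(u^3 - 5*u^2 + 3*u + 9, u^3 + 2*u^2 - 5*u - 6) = u + 1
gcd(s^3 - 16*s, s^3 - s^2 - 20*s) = s^2 + 4*s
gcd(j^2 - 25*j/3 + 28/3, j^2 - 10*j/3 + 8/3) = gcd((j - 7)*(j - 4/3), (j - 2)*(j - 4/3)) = j - 4/3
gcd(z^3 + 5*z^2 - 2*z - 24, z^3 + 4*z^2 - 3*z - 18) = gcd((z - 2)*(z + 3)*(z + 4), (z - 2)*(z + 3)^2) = z^2 + z - 6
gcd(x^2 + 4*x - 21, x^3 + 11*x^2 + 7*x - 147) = x^2 + 4*x - 21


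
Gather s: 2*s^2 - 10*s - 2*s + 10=2*s^2 - 12*s + 10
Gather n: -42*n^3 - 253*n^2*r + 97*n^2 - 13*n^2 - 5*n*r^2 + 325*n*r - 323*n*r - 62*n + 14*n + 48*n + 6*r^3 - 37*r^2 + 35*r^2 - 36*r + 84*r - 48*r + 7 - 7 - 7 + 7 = -42*n^3 + n^2*(84 - 253*r) + n*(-5*r^2 + 2*r) + 6*r^3 - 2*r^2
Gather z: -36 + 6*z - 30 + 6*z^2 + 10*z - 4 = 6*z^2 + 16*z - 70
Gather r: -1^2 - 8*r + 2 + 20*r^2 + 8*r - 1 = 20*r^2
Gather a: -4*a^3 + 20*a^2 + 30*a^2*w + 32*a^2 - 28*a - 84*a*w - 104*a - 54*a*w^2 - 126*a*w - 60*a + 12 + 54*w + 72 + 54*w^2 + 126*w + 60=-4*a^3 + a^2*(30*w + 52) + a*(-54*w^2 - 210*w - 192) + 54*w^2 + 180*w + 144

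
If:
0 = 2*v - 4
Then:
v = 2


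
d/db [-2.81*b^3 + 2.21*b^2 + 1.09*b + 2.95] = -8.43*b^2 + 4.42*b + 1.09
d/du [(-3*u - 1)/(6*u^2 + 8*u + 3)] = (18*u^2 + 12*u - 1)/(36*u^4 + 96*u^3 + 100*u^2 + 48*u + 9)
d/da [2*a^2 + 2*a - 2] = 4*a + 2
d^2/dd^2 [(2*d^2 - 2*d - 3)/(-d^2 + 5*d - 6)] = 2*(-8*d^3 + 45*d^2 - 81*d + 45)/(d^6 - 15*d^5 + 93*d^4 - 305*d^3 + 558*d^2 - 540*d + 216)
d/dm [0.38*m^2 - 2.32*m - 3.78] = 0.76*m - 2.32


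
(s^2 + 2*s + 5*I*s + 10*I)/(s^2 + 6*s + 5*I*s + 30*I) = (s + 2)/(s + 6)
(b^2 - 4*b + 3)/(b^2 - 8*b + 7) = (b - 3)/(b - 7)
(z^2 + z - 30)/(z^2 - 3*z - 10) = (z + 6)/(z + 2)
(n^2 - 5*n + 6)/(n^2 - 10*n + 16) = (n - 3)/(n - 8)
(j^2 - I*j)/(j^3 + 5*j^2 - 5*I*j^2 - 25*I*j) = (j - I)/(j^2 + 5*j*(1 - I) - 25*I)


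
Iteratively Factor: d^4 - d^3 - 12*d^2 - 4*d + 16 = (d + 2)*(d^3 - 3*d^2 - 6*d + 8) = (d - 1)*(d + 2)*(d^2 - 2*d - 8) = (d - 4)*(d - 1)*(d + 2)*(d + 2)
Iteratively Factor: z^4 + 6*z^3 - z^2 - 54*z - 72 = (z - 3)*(z^3 + 9*z^2 + 26*z + 24) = (z - 3)*(z + 3)*(z^2 + 6*z + 8) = (z - 3)*(z + 3)*(z + 4)*(z + 2)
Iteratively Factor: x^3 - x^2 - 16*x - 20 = (x - 5)*(x^2 + 4*x + 4) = (x - 5)*(x + 2)*(x + 2)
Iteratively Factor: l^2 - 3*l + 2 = (l - 1)*(l - 2)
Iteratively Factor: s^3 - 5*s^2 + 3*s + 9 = (s + 1)*(s^2 - 6*s + 9) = (s - 3)*(s + 1)*(s - 3)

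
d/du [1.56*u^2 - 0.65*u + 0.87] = 3.12*u - 0.65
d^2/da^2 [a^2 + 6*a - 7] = 2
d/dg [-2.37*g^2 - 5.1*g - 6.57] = -4.74*g - 5.1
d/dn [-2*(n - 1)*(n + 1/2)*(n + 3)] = -6*n^2 - 10*n + 4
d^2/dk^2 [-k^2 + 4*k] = -2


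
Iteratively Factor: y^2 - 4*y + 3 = (y - 3)*(y - 1)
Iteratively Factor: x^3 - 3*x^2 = (x)*(x^2 - 3*x) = x^2*(x - 3)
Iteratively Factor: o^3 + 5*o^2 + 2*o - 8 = (o + 2)*(o^2 + 3*o - 4) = (o + 2)*(o + 4)*(o - 1)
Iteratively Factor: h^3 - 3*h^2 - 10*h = (h - 5)*(h^2 + 2*h) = (h - 5)*(h + 2)*(h)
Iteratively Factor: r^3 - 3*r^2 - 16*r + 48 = (r - 4)*(r^2 + r - 12) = (r - 4)*(r + 4)*(r - 3)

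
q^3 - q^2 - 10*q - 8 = (q - 4)*(q + 1)*(q + 2)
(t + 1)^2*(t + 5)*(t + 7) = t^4 + 14*t^3 + 60*t^2 + 82*t + 35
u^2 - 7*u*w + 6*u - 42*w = (u + 6)*(u - 7*w)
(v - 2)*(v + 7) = v^2 + 5*v - 14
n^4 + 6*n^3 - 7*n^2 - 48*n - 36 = (n - 3)*(n + 1)*(n + 2)*(n + 6)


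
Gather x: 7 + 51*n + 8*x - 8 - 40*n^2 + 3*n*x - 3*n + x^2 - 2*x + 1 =-40*n^2 + 48*n + x^2 + x*(3*n + 6)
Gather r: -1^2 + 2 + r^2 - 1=r^2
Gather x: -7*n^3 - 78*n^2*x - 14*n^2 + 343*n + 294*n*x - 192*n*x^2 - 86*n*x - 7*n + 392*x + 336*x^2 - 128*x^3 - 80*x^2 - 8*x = -7*n^3 - 14*n^2 + 336*n - 128*x^3 + x^2*(256 - 192*n) + x*(-78*n^2 + 208*n + 384)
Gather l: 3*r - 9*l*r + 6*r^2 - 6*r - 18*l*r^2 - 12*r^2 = l*(-18*r^2 - 9*r) - 6*r^2 - 3*r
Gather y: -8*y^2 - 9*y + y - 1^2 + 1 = -8*y^2 - 8*y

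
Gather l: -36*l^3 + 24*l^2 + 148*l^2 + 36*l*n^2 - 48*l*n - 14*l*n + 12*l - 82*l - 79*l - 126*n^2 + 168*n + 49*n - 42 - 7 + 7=-36*l^3 + 172*l^2 + l*(36*n^2 - 62*n - 149) - 126*n^2 + 217*n - 42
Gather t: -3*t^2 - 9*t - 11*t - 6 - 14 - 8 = -3*t^2 - 20*t - 28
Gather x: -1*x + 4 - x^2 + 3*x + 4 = -x^2 + 2*x + 8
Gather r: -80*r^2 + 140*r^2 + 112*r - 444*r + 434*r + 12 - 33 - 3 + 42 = 60*r^2 + 102*r + 18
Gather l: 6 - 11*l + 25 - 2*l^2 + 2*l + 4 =-2*l^2 - 9*l + 35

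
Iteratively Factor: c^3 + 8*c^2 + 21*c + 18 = (c + 2)*(c^2 + 6*c + 9) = (c + 2)*(c + 3)*(c + 3)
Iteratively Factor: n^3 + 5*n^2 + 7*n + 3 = (n + 1)*(n^2 + 4*n + 3) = (n + 1)^2*(n + 3)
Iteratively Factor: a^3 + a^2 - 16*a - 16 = (a + 1)*(a^2 - 16) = (a - 4)*(a + 1)*(a + 4)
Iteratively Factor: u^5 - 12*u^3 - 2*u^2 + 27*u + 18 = (u + 3)*(u^4 - 3*u^3 - 3*u^2 + 7*u + 6) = (u + 1)*(u + 3)*(u^3 - 4*u^2 + u + 6) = (u - 3)*(u + 1)*(u + 3)*(u^2 - u - 2) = (u - 3)*(u + 1)^2*(u + 3)*(u - 2)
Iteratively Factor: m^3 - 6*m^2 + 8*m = (m - 2)*(m^2 - 4*m) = m*(m - 2)*(m - 4)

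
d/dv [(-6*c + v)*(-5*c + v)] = -11*c + 2*v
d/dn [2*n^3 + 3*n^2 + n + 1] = 6*n^2 + 6*n + 1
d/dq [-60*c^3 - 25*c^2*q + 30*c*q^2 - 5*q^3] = -25*c^2 + 60*c*q - 15*q^2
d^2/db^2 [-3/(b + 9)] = -6/(b + 9)^3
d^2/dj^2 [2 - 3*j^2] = -6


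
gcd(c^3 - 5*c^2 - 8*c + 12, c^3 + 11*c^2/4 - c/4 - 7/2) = c^2 + c - 2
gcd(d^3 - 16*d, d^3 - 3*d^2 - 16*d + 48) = d^2 - 16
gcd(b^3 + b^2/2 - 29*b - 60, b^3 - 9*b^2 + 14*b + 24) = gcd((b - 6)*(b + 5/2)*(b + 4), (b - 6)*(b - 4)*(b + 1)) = b - 6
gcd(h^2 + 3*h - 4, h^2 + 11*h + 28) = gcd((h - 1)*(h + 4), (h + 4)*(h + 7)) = h + 4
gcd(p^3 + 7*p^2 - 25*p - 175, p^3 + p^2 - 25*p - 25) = p^2 - 25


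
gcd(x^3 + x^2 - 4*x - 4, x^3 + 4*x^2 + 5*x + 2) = x^2 + 3*x + 2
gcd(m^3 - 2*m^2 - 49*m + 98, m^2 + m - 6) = m - 2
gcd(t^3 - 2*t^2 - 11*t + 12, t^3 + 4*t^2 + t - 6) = t^2 + 2*t - 3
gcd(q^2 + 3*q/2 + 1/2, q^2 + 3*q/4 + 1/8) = q + 1/2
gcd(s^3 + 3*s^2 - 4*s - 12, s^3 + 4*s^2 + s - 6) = s^2 + 5*s + 6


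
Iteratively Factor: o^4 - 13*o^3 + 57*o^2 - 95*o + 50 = (o - 1)*(o^3 - 12*o^2 + 45*o - 50) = (o - 5)*(o - 1)*(o^2 - 7*o + 10) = (o - 5)*(o - 2)*(o - 1)*(o - 5)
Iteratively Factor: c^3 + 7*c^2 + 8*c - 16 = (c - 1)*(c^2 + 8*c + 16) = (c - 1)*(c + 4)*(c + 4)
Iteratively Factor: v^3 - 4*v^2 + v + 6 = (v - 3)*(v^2 - v - 2) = (v - 3)*(v + 1)*(v - 2)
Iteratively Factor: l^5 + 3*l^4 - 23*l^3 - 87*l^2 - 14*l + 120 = (l - 1)*(l^4 + 4*l^3 - 19*l^2 - 106*l - 120) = (l - 1)*(l + 4)*(l^3 - 19*l - 30) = (l - 5)*(l - 1)*(l + 4)*(l^2 + 5*l + 6) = (l - 5)*(l - 1)*(l + 2)*(l + 4)*(l + 3)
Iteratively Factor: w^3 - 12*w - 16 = (w + 2)*(w^2 - 2*w - 8) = (w - 4)*(w + 2)*(w + 2)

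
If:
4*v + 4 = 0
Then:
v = -1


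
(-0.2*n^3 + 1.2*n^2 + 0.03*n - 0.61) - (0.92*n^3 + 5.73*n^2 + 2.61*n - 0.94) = -1.12*n^3 - 4.53*n^2 - 2.58*n + 0.33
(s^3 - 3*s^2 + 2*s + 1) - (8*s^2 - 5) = s^3 - 11*s^2 + 2*s + 6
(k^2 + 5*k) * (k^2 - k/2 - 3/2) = k^4 + 9*k^3/2 - 4*k^2 - 15*k/2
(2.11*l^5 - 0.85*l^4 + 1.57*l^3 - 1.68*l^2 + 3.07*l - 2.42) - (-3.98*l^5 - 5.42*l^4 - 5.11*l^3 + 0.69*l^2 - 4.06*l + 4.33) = 6.09*l^5 + 4.57*l^4 + 6.68*l^3 - 2.37*l^2 + 7.13*l - 6.75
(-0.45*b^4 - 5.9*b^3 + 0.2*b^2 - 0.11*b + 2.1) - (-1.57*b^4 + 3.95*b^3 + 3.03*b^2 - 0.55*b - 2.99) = 1.12*b^4 - 9.85*b^3 - 2.83*b^2 + 0.44*b + 5.09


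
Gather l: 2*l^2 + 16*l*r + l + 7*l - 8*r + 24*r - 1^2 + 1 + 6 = 2*l^2 + l*(16*r + 8) + 16*r + 6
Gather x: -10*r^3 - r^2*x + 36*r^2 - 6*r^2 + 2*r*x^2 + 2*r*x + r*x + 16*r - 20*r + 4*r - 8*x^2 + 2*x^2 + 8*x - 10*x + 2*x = -10*r^3 + 30*r^2 + x^2*(2*r - 6) + x*(-r^2 + 3*r)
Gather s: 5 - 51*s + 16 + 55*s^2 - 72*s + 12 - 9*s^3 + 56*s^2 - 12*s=-9*s^3 + 111*s^2 - 135*s + 33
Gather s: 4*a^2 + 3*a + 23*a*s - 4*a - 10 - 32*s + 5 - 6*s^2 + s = 4*a^2 - a - 6*s^2 + s*(23*a - 31) - 5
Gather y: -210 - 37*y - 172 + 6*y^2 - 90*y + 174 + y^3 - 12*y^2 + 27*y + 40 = y^3 - 6*y^2 - 100*y - 168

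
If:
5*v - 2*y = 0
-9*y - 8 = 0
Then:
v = -16/45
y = -8/9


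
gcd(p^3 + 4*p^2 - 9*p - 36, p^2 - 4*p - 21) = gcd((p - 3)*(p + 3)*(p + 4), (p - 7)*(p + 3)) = p + 3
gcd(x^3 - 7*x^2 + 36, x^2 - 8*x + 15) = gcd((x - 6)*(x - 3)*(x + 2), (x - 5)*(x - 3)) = x - 3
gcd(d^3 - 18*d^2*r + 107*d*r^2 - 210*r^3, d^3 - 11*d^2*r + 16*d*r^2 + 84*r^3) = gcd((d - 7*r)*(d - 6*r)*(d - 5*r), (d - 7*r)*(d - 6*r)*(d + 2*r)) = d^2 - 13*d*r + 42*r^2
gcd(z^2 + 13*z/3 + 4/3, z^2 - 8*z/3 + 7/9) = 1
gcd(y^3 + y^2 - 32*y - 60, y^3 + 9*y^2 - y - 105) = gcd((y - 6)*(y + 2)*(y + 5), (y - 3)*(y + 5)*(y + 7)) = y + 5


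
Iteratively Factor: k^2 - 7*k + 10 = (k - 5)*(k - 2)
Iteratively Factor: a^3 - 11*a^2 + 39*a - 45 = (a - 3)*(a^2 - 8*a + 15) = (a - 3)^2*(a - 5)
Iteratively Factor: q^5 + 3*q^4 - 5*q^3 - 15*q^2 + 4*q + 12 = (q + 3)*(q^4 - 5*q^2 + 4) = (q - 2)*(q + 3)*(q^3 + 2*q^2 - q - 2) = (q - 2)*(q + 2)*(q + 3)*(q^2 - 1) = (q - 2)*(q - 1)*(q + 2)*(q + 3)*(q + 1)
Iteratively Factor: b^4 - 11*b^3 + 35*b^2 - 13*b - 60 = (b - 5)*(b^3 - 6*b^2 + 5*b + 12) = (b - 5)*(b - 4)*(b^2 - 2*b - 3) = (b - 5)*(b - 4)*(b - 3)*(b + 1)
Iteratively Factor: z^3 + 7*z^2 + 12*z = (z + 3)*(z^2 + 4*z) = (z + 3)*(z + 4)*(z)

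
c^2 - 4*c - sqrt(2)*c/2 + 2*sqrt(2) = (c - 4)*(c - sqrt(2)/2)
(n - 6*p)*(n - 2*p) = n^2 - 8*n*p + 12*p^2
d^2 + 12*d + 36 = (d + 6)^2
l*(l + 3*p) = l^2 + 3*l*p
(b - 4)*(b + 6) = b^2 + 2*b - 24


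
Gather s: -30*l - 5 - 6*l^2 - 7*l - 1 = -6*l^2 - 37*l - 6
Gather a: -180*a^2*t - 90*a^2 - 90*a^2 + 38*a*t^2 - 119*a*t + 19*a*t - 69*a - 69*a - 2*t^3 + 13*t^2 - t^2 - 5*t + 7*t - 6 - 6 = a^2*(-180*t - 180) + a*(38*t^2 - 100*t - 138) - 2*t^3 + 12*t^2 + 2*t - 12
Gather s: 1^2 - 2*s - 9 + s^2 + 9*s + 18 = s^2 + 7*s + 10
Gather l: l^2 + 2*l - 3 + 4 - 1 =l^2 + 2*l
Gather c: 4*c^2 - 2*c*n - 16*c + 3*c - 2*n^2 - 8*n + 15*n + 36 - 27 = 4*c^2 + c*(-2*n - 13) - 2*n^2 + 7*n + 9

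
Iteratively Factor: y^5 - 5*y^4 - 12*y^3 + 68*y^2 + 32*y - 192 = (y + 3)*(y^4 - 8*y^3 + 12*y^2 + 32*y - 64) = (y + 2)*(y + 3)*(y^3 - 10*y^2 + 32*y - 32) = (y - 2)*(y + 2)*(y + 3)*(y^2 - 8*y + 16) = (y - 4)*(y - 2)*(y + 2)*(y + 3)*(y - 4)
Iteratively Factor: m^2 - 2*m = (m - 2)*(m)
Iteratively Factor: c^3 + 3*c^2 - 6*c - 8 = (c + 1)*(c^2 + 2*c - 8) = (c - 2)*(c + 1)*(c + 4)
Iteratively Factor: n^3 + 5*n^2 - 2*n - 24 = (n + 4)*(n^2 + n - 6) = (n + 3)*(n + 4)*(n - 2)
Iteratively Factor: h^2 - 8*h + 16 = (h - 4)*(h - 4)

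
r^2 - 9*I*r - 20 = (r - 5*I)*(r - 4*I)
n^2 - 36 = (n - 6)*(n + 6)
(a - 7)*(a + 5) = a^2 - 2*a - 35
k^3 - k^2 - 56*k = k*(k - 8)*(k + 7)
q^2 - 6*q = q*(q - 6)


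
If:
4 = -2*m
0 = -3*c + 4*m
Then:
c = -8/3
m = -2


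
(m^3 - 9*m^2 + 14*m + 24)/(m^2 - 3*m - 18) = (m^2 - 3*m - 4)/(m + 3)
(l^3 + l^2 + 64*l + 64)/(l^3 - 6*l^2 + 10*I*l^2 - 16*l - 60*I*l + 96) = (l^2 + l*(1 - 8*I) - 8*I)/(l^2 + 2*l*(-3 + I) - 12*I)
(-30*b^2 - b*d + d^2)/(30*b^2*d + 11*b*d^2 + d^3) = (-6*b + d)/(d*(6*b + d))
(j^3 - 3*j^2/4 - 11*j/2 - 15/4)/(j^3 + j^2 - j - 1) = (4*j^2 - 7*j - 15)/(4*(j^2 - 1))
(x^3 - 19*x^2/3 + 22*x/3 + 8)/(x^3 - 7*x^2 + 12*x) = (x + 2/3)/x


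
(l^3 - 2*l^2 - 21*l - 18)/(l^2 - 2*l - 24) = (l^2 + 4*l + 3)/(l + 4)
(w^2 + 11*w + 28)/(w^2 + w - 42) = (w + 4)/(w - 6)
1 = 1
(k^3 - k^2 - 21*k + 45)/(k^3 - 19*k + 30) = (k - 3)/(k - 2)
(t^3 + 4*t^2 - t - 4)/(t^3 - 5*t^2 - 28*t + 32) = (t + 1)/(t - 8)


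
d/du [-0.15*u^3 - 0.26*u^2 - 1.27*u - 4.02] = -0.45*u^2 - 0.52*u - 1.27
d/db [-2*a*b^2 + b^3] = b*(-4*a + 3*b)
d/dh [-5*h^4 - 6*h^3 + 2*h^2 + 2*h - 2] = -20*h^3 - 18*h^2 + 4*h + 2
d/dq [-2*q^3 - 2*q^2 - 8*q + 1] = -6*q^2 - 4*q - 8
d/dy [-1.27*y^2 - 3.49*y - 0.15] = -2.54*y - 3.49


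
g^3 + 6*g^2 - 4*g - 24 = (g - 2)*(g + 2)*(g + 6)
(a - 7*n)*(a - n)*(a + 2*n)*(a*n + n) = a^4*n - 6*a^3*n^2 + a^3*n - 9*a^2*n^3 - 6*a^2*n^2 + 14*a*n^4 - 9*a*n^3 + 14*n^4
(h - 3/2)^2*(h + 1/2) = h^3 - 5*h^2/2 + 3*h/4 + 9/8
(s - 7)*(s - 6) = s^2 - 13*s + 42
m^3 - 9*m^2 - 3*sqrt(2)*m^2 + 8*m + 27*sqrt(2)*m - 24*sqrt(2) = (m - 8)*(m - 1)*(m - 3*sqrt(2))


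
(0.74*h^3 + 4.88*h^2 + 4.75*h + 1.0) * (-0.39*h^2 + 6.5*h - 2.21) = -0.2886*h^5 + 2.9068*h^4 + 28.2321*h^3 + 19.7002*h^2 - 3.9975*h - 2.21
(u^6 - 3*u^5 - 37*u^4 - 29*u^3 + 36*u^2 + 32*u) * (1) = u^6 - 3*u^5 - 37*u^4 - 29*u^3 + 36*u^2 + 32*u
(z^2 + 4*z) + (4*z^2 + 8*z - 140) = 5*z^2 + 12*z - 140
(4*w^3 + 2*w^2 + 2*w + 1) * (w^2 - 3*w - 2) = 4*w^5 - 10*w^4 - 12*w^3 - 9*w^2 - 7*w - 2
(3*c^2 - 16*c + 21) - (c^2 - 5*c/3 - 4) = 2*c^2 - 43*c/3 + 25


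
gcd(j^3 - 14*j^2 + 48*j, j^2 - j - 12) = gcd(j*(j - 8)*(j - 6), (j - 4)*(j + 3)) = 1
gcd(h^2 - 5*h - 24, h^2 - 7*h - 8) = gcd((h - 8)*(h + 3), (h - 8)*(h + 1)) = h - 8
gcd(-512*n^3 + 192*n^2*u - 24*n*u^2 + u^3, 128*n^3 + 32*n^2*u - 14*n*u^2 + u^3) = 64*n^2 - 16*n*u + u^2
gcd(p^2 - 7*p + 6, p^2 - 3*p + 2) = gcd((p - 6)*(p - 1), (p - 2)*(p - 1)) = p - 1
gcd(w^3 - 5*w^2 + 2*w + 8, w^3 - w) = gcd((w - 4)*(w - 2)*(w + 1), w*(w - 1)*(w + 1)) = w + 1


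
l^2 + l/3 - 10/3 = (l - 5/3)*(l + 2)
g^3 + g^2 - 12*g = g*(g - 3)*(g + 4)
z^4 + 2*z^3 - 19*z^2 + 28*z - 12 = (z - 2)*(z - 1)^2*(z + 6)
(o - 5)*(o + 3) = o^2 - 2*o - 15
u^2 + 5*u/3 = u*(u + 5/3)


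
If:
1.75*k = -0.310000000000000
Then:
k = -0.18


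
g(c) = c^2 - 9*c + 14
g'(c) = 2*c - 9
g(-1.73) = 32.56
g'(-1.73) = -12.46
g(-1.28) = 27.16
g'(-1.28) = -11.56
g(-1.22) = 26.47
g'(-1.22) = -11.44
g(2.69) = -2.97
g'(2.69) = -3.62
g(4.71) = -6.21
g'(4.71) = 0.42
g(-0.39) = 17.66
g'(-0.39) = -9.78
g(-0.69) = 20.69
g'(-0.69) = -10.38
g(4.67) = -6.22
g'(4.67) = 0.34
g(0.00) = 14.00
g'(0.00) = -9.00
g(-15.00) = 374.00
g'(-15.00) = -39.00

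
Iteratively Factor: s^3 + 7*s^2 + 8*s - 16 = (s + 4)*(s^2 + 3*s - 4) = (s - 1)*(s + 4)*(s + 4)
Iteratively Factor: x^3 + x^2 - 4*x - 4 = (x + 1)*(x^2 - 4) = (x - 2)*(x + 1)*(x + 2)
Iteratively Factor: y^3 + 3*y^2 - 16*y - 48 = (y + 3)*(y^2 - 16) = (y + 3)*(y + 4)*(y - 4)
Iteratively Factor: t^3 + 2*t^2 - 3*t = (t - 1)*(t^2 + 3*t) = t*(t - 1)*(t + 3)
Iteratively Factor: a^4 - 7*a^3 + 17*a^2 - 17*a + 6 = (a - 3)*(a^3 - 4*a^2 + 5*a - 2) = (a - 3)*(a - 1)*(a^2 - 3*a + 2) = (a - 3)*(a - 2)*(a - 1)*(a - 1)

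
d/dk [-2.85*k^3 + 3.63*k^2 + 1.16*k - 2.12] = -8.55*k^2 + 7.26*k + 1.16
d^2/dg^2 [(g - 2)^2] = 2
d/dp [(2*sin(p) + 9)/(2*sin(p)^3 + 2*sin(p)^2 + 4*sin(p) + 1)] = 2*(-29*sin(p)^2 - 21*sin(p) + sin(3*p) - 17)*cos(p)/(2*sin(p)^3 + 2*sin(p)^2 + 4*sin(p) + 1)^2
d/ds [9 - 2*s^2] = -4*s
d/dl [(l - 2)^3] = 3*(l - 2)^2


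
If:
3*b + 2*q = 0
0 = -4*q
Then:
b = 0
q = 0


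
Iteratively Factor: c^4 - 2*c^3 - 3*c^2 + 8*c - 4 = (c + 2)*(c^3 - 4*c^2 + 5*c - 2) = (c - 1)*(c + 2)*(c^2 - 3*c + 2) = (c - 2)*(c - 1)*(c + 2)*(c - 1)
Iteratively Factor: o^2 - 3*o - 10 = (o - 5)*(o + 2)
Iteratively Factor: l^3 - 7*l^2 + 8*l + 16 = (l - 4)*(l^2 - 3*l - 4) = (l - 4)^2*(l + 1)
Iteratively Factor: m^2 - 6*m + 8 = (m - 4)*(m - 2)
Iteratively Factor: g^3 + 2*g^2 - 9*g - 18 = (g + 2)*(g^2 - 9) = (g + 2)*(g + 3)*(g - 3)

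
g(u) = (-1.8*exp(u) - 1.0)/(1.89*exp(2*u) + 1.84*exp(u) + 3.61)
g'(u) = (-1.8*exp(u) - 1.0)*(-3.78*exp(2*u) - 1.84*exp(u))/(1.89*exp(2*u) + 1.84*exp(u) + 3.61)^2 - 1.8*exp(u)/(1.89*exp(2*u) + 1.84*exp(u) + 3.61)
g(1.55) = -0.17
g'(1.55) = 0.14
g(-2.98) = -0.29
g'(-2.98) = -0.02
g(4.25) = -0.01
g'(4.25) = 0.01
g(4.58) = -0.01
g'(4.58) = 0.01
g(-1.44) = -0.34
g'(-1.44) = -0.05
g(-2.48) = -0.30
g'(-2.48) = -0.03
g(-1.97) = -0.32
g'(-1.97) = -0.04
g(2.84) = -0.05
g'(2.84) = 0.05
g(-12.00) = -0.28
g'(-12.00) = 0.00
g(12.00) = 0.00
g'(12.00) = 0.00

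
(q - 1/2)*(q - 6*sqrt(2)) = q^2 - 6*sqrt(2)*q - q/2 + 3*sqrt(2)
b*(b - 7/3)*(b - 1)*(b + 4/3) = b^4 - 2*b^3 - 19*b^2/9 + 28*b/9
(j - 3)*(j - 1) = j^2 - 4*j + 3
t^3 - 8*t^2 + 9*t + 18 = (t - 6)*(t - 3)*(t + 1)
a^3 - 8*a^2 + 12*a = a*(a - 6)*(a - 2)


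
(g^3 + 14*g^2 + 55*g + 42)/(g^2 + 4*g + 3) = (g^2 + 13*g + 42)/(g + 3)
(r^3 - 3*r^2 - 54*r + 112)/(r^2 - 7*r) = (r^3 - 3*r^2 - 54*r + 112)/(r*(r - 7))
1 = 1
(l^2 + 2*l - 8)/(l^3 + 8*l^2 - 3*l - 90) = (l^2 + 2*l - 8)/(l^3 + 8*l^2 - 3*l - 90)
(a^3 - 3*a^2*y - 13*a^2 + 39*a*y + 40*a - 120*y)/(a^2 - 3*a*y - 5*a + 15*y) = a - 8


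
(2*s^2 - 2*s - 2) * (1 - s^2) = -2*s^4 + 2*s^3 + 4*s^2 - 2*s - 2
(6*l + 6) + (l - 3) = 7*l + 3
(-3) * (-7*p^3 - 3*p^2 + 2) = 21*p^3 + 9*p^2 - 6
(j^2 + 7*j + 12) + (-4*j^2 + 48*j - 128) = -3*j^2 + 55*j - 116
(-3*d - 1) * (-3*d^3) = 9*d^4 + 3*d^3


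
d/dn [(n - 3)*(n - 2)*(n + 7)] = 3*n^2 + 4*n - 29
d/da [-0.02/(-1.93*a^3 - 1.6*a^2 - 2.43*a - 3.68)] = (-0.1158*a^2 - 0.064*a - 0.0486)/(1.93*a^3 + 1.6*a^2 + 2.43*a + 3.68)^2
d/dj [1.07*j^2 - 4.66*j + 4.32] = 2.14*j - 4.66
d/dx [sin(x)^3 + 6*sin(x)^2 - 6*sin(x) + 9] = 3*(sin(x)^2 + 4*sin(x) - 2)*cos(x)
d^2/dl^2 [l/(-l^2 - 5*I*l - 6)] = 2*(-l*(2*l + 5*I)^2 + (3*l + 5*I)*(l^2 + 5*I*l + 6))/(l^2 + 5*I*l + 6)^3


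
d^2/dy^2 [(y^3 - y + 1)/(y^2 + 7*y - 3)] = 2*(51*y^3 - 60*y^2 + 39*y + 31)/(y^6 + 21*y^5 + 138*y^4 + 217*y^3 - 414*y^2 + 189*y - 27)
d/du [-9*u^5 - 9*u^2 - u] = -45*u^4 - 18*u - 1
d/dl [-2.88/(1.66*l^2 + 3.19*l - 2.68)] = (9.5616*l + 9.1872)/(1.66*l^2 + 3.19*l - 2.68)^2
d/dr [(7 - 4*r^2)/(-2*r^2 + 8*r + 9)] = 4*(-8*r^2 - 11*r - 14)/(4*r^4 - 32*r^3 + 28*r^2 + 144*r + 81)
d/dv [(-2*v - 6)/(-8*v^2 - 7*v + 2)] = 2*(8*v^2 + 7*v - (v + 3)*(16*v + 7) - 2)/(8*v^2 + 7*v - 2)^2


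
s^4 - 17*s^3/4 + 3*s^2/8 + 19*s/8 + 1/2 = (s - 4)*(s - 1)*(s + 1/4)*(s + 1/2)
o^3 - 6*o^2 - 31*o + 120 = (o - 8)*(o - 3)*(o + 5)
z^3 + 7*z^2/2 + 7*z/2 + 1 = (z + 1/2)*(z + 1)*(z + 2)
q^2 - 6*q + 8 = (q - 4)*(q - 2)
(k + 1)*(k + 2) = k^2 + 3*k + 2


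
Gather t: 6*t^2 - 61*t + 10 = 6*t^2 - 61*t + 10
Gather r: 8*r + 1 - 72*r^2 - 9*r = -72*r^2 - r + 1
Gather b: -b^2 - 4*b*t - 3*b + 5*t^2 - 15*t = -b^2 + b*(-4*t - 3) + 5*t^2 - 15*t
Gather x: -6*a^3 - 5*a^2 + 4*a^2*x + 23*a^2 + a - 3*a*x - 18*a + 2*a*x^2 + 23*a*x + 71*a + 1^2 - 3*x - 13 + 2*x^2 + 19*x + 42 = -6*a^3 + 18*a^2 + 54*a + x^2*(2*a + 2) + x*(4*a^2 + 20*a + 16) + 30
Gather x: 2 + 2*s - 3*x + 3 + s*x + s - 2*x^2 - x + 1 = 3*s - 2*x^2 + x*(s - 4) + 6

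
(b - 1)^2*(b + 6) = b^3 + 4*b^2 - 11*b + 6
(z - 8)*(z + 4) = z^2 - 4*z - 32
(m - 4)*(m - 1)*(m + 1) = m^3 - 4*m^2 - m + 4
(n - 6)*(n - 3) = n^2 - 9*n + 18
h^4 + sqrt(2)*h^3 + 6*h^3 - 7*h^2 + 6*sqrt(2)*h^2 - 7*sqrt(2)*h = h*(h - 1)*(h + 7)*(h + sqrt(2))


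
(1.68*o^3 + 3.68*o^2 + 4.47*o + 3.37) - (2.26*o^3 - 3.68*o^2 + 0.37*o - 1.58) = -0.58*o^3 + 7.36*o^2 + 4.1*o + 4.95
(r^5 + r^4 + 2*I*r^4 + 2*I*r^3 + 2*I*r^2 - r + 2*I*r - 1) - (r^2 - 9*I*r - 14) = r^5 + r^4 + 2*I*r^4 + 2*I*r^3 - r^2 + 2*I*r^2 - r + 11*I*r + 13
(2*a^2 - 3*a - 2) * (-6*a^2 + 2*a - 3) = -12*a^4 + 22*a^3 + 5*a + 6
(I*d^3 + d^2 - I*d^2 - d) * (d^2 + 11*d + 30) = I*d^5 + d^4 + 10*I*d^4 + 10*d^3 + 19*I*d^3 + 19*d^2 - 30*I*d^2 - 30*d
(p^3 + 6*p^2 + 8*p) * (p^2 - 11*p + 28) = p^5 - 5*p^4 - 30*p^3 + 80*p^2 + 224*p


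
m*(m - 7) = m^2 - 7*m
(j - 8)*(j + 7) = j^2 - j - 56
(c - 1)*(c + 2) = c^2 + c - 2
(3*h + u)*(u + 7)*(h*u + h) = 3*h^2*u^2 + 24*h^2*u + 21*h^2 + h*u^3 + 8*h*u^2 + 7*h*u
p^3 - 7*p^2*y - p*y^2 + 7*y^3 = (p - 7*y)*(p - y)*(p + y)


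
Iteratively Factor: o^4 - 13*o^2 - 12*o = (o)*(o^3 - 13*o - 12) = o*(o + 1)*(o^2 - o - 12) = o*(o - 4)*(o + 1)*(o + 3)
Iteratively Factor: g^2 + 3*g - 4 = (g - 1)*(g + 4)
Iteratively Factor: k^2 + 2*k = (k + 2)*(k)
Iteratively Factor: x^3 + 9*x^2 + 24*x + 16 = (x + 4)*(x^2 + 5*x + 4) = (x + 4)^2*(x + 1)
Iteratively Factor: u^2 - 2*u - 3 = (u + 1)*(u - 3)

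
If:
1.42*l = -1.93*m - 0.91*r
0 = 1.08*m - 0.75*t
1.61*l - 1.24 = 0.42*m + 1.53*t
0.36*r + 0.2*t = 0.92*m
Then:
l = 0.47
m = -0.19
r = -0.33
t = -0.27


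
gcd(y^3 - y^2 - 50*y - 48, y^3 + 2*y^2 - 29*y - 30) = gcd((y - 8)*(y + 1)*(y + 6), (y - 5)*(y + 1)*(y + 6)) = y^2 + 7*y + 6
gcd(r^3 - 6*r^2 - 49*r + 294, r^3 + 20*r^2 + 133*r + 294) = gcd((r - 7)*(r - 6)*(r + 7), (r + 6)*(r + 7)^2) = r + 7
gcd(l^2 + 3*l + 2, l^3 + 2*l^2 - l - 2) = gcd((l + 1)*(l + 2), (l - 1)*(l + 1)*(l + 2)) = l^2 + 3*l + 2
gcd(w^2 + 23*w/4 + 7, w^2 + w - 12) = w + 4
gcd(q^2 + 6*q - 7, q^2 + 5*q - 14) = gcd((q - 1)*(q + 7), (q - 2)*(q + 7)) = q + 7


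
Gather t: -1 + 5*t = 5*t - 1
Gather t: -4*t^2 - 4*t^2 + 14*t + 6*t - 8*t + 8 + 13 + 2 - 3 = -8*t^2 + 12*t + 20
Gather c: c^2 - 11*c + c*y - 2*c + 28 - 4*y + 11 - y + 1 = c^2 + c*(y - 13) - 5*y + 40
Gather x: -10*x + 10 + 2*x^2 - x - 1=2*x^2 - 11*x + 9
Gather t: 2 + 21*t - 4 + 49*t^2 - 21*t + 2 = 49*t^2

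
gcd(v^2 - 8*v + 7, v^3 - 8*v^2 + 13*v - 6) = v - 1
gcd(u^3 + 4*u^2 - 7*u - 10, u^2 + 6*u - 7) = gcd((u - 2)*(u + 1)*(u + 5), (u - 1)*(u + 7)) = 1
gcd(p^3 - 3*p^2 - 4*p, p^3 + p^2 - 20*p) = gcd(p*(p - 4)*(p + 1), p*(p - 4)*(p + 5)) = p^2 - 4*p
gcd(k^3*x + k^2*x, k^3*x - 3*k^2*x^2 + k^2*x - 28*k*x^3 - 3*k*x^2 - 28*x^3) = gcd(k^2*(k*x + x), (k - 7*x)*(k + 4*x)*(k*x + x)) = k*x + x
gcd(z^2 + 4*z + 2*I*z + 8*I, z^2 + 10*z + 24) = z + 4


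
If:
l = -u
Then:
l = -u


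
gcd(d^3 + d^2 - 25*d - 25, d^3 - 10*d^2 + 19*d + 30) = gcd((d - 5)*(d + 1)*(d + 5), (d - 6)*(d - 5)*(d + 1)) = d^2 - 4*d - 5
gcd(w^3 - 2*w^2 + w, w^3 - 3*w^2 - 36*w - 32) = 1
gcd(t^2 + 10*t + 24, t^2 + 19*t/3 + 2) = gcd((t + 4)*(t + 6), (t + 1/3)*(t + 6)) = t + 6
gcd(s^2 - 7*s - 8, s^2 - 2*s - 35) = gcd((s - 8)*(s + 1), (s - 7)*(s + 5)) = 1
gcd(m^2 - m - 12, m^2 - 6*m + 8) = m - 4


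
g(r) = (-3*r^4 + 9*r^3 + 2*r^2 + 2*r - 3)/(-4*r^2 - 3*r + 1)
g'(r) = (8*r + 3)*(-3*r^4 + 9*r^3 + 2*r^2 + 2*r - 3)/(-4*r^2 - 3*r + 1)^2 + (-12*r^3 + 27*r^2 + 4*r + 2)/(-4*r^2 - 3*r + 1) = (24*r^5 - 9*r^4 - 66*r^3 + 29*r^2 - 20*r - 7)/(16*r^4 + 24*r^3 + r^2 - 6*r + 1)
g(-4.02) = 26.11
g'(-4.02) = -8.54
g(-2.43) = 14.99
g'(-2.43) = -5.05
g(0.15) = -5.71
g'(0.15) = -45.24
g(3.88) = 1.68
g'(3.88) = 3.10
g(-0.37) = -2.55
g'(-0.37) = 3.02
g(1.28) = -1.45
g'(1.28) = -0.74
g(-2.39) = 14.79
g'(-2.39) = -4.91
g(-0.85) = -15.68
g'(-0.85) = 128.87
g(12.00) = 75.85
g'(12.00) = 15.20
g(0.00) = -3.00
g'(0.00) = -7.00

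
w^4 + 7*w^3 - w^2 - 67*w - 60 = (w - 3)*(w + 1)*(w + 4)*(w + 5)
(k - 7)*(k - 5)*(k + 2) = k^3 - 10*k^2 + 11*k + 70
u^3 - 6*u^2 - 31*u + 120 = (u - 8)*(u - 3)*(u + 5)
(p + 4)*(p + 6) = p^2 + 10*p + 24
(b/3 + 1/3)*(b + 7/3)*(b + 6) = b^3/3 + 28*b^2/9 + 67*b/9 + 14/3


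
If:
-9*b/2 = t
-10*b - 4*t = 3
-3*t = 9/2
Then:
No Solution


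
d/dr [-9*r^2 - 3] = -18*r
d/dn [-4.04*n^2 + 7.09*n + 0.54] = 7.09 - 8.08*n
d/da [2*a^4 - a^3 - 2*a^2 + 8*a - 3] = 8*a^3 - 3*a^2 - 4*a + 8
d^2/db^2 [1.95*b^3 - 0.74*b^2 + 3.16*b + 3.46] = 11.7*b - 1.48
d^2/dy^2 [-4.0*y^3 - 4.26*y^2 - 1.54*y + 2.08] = -24.0*y - 8.52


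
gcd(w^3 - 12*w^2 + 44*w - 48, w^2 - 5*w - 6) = w - 6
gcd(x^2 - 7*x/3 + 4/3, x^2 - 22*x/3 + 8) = x - 4/3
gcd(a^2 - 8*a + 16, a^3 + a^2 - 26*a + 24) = a - 4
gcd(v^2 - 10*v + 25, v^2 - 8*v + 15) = v - 5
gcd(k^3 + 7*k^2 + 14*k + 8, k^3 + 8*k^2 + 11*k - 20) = k + 4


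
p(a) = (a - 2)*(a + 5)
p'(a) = 2*a + 3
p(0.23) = -9.26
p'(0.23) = 3.46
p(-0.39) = -11.02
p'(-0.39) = 2.22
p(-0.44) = -11.13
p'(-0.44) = 2.12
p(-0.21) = -10.59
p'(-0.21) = 2.58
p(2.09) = 0.64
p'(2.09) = 7.18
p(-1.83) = -12.14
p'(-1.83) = -0.66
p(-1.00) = -12.00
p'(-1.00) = 1.00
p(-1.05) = -12.05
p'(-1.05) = 0.90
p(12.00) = 170.00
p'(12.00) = 27.00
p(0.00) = -10.00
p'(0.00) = 3.00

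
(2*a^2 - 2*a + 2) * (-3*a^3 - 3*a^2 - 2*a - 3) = -6*a^5 - 4*a^3 - 8*a^2 + 2*a - 6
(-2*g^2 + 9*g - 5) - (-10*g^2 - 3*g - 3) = 8*g^2 + 12*g - 2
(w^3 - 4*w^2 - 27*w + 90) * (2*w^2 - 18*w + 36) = 2*w^5 - 26*w^4 + 54*w^3 + 522*w^2 - 2592*w + 3240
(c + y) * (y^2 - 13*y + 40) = c*y^2 - 13*c*y + 40*c + y^3 - 13*y^2 + 40*y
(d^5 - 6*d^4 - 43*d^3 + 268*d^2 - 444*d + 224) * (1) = d^5 - 6*d^4 - 43*d^3 + 268*d^2 - 444*d + 224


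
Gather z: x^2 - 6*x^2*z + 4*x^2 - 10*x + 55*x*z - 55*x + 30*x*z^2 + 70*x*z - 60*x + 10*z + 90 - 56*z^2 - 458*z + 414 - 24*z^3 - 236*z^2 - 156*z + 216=5*x^2 - 125*x - 24*z^3 + z^2*(30*x - 292) + z*(-6*x^2 + 125*x - 604) + 720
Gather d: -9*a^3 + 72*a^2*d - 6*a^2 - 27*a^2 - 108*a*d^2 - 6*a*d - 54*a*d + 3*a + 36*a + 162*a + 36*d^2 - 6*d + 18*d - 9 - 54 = -9*a^3 - 33*a^2 + 201*a + d^2*(36 - 108*a) + d*(72*a^2 - 60*a + 12) - 63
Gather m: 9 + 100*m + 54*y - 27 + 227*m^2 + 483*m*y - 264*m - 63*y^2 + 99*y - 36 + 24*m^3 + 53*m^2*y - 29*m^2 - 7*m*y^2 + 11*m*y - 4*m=24*m^3 + m^2*(53*y + 198) + m*(-7*y^2 + 494*y - 168) - 63*y^2 + 153*y - 54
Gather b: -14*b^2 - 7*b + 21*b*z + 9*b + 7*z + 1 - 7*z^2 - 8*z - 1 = -14*b^2 + b*(21*z + 2) - 7*z^2 - z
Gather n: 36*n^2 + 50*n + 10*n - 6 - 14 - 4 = 36*n^2 + 60*n - 24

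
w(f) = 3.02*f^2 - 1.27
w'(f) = 6.04*f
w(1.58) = 6.27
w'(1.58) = 9.54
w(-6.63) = 131.48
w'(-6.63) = -40.05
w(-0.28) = -1.03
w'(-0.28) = -1.69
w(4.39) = 56.93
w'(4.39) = 26.52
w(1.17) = 2.86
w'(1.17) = 7.07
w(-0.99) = 1.69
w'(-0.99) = -5.98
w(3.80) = 42.34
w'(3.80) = 22.95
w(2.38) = 15.84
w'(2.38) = 14.38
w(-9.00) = 243.35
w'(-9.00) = -54.36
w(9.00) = 243.35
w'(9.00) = 54.36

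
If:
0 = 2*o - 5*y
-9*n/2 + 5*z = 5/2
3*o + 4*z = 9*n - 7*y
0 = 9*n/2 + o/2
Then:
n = 5/144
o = -5/16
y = -1/8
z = 17/32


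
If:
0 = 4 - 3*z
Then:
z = 4/3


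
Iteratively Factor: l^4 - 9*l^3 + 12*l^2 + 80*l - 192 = (l - 4)*(l^3 - 5*l^2 - 8*l + 48) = (l - 4)^2*(l^2 - l - 12) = (l - 4)^2*(l + 3)*(l - 4)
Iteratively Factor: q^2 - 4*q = (q - 4)*(q)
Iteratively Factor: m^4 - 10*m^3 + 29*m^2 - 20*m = (m)*(m^3 - 10*m^2 + 29*m - 20) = m*(m - 4)*(m^2 - 6*m + 5) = m*(m - 5)*(m - 4)*(m - 1)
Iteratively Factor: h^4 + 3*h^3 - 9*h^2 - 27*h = (h - 3)*(h^3 + 6*h^2 + 9*h) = (h - 3)*(h + 3)*(h^2 + 3*h) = (h - 3)*(h + 3)^2*(h)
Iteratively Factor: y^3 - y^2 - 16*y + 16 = (y - 4)*(y^2 + 3*y - 4) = (y - 4)*(y - 1)*(y + 4)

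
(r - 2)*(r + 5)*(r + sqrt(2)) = r^3 + sqrt(2)*r^2 + 3*r^2 - 10*r + 3*sqrt(2)*r - 10*sqrt(2)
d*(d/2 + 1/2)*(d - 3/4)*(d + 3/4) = d^4/2 + d^3/2 - 9*d^2/32 - 9*d/32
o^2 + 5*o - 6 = (o - 1)*(o + 6)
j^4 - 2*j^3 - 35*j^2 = j^2*(j - 7)*(j + 5)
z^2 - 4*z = z*(z - 4)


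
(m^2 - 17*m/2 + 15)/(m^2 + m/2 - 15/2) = (m - 6)/(m + 3)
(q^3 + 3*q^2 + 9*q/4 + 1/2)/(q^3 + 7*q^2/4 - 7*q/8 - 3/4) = 2*(2*q + 1)/(4*q - 3)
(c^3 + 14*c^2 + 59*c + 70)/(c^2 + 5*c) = c + 9 + 14/c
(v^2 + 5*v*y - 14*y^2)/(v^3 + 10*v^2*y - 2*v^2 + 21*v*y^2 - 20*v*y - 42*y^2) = (v - 2*y)/(v^2 + 3*v*y - 2*v - 6*y)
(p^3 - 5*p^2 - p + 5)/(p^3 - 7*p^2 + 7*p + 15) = (p - 1)/(p - 3)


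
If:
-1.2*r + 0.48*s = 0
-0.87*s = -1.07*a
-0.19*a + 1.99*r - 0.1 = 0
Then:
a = 0.13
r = 0.06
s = 0.16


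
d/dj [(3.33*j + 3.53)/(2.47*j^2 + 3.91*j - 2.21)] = (8.2251*j^2 + 13.0203*j - (3.33*j + 3.53)*(4.94*j + 3.91) - 7.3593)/(2.47*j^2 + 3.91*j - 2.21)^2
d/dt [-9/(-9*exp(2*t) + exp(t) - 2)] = (9 - 162*exp(t))*exp(t)/(9*exp(2*t) - exp(t) + 2)^2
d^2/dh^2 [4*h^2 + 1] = 8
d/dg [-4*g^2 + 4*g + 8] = 4 - 8*g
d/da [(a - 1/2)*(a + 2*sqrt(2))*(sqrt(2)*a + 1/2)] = 3*sqrt(2)*a^2 - sqrt(2)*a + 9*a - 9/4 + sqrt(2)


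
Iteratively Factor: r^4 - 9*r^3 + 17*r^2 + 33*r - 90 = (r + 2)*(r^3 - 11*r^2 + 39*r - 45) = (r - 3)*(r + 2)*(r^2 - 8*r + 15) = (r - 3)^2*(r + 2)*(r - 5)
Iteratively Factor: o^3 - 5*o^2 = (o)*(o^2 - 5*o) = o^2*(o - 5)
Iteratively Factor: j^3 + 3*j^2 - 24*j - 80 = (j + 4)*(j^2 - j - 20) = (j - 5)*(j + 4)*(j + 4)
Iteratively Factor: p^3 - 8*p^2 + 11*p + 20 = (p - 5)*(p^2 - 3*p - 4) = (p - 5)*(p + 1)*(p - 4)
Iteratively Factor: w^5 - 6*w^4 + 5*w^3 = (w)*(w^4 - 6*w^3 + 5*w^2) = w*(w - 1)*(w^3 - 5*w^2) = w*(w - 5)*(w - 1)*(w^2) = w^2*(w - 5)*(w - 1)*(w)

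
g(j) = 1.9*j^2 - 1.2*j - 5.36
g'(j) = 3.8*j - 1.2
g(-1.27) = -0.77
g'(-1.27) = -6.03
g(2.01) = -0.10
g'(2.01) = 6.44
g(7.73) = 98.89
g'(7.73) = 28.17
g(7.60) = 95.26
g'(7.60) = 27.68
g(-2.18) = 6.29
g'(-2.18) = -9.48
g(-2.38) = 8.26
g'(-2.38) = -10.24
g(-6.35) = 78.87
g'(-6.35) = -25.33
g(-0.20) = -5.04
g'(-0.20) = -1.96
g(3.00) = 8.14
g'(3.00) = 10.20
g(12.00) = 253.84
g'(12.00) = 44.40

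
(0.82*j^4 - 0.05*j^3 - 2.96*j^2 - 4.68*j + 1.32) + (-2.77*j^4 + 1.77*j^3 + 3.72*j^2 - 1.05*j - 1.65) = -1.95*j^4 + 1.72*j^3 + 0.76*j^2 - 5.73*j - 0.33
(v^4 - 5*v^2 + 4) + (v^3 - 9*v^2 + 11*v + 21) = v^4 + v^3 - 14*v^2 + 11*v + 25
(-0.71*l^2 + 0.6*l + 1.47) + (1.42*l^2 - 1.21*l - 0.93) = 0.71*l^2 - 0.61*l + 0.54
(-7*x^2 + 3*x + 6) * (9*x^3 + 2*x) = -63*x^5 + 27*x^4 + 40*x^3 + 6*x^2 + 12*x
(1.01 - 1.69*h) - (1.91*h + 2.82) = -3.6*h - 1.81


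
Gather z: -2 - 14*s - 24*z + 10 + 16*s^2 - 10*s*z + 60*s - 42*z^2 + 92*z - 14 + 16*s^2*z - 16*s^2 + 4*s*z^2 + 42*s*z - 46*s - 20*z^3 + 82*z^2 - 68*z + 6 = -20*z^3 + z^2*(4*s + 40) + z*(16*s^2 + 32*s)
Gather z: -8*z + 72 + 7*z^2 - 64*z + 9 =7*z^2 - 72*z + 81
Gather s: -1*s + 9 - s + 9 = 18 - 2*s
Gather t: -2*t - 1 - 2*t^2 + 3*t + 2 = -2*t^2 + t + 1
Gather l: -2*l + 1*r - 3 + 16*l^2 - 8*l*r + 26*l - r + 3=16*l^2 + l*(24 - 8*r)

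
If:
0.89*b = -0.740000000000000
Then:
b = -0.83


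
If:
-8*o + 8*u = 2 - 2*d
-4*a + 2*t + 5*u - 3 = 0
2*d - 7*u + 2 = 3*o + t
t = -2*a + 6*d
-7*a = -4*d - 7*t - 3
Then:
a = -829/959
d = -63/137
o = -213/4795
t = -988/959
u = 1537/4795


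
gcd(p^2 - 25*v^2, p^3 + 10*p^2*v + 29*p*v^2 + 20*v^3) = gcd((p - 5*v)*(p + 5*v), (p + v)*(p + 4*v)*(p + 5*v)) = p + 5*v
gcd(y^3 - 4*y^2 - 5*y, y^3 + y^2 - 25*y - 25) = y^2 - 4*y - 5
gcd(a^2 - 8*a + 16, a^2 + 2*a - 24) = a - 4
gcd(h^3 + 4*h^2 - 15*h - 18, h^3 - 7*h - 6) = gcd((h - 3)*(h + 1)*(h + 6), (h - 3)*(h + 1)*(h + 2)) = h^2 - 2*h - 3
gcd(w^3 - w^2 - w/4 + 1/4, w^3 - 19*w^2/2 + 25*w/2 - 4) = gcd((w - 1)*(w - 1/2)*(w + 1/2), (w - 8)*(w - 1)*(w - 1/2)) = w^2 - 3*w/2 + 1/2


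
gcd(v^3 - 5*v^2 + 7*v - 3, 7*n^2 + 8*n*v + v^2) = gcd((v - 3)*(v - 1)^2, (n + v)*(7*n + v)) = 1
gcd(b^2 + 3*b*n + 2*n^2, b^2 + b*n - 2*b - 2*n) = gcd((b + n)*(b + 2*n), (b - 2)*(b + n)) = b + n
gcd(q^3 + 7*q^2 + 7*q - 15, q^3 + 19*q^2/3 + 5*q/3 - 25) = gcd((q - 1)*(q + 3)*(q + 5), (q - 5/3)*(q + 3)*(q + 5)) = q^2 + 8*q + 15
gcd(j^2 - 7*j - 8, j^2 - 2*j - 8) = 1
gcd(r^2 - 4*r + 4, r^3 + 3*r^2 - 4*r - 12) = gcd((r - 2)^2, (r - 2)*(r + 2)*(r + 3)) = r - 2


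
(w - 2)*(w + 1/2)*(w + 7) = w^3 + 11*w^2/2 - 23*w/2 - 7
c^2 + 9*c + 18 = (c + 3)*(c + 6)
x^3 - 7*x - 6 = (x - 3)*(x + 1)*(x + 2)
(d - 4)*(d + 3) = d^2 - d - 12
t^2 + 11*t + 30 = (t + 5)*(t + 6)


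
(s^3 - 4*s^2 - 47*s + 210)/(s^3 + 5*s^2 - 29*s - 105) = (s - 6)/(s + 3)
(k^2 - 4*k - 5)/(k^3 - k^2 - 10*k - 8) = (k - 5)/(k^2 - 2*k - 8)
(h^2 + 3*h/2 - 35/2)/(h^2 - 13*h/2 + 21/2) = (h + 5)/(h - 3)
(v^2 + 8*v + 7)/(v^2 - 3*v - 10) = (v^2 + 8*v + 7)/(v^2 - 3*v - 10)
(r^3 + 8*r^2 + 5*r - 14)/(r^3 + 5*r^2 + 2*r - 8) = (r + 7)/(r + 4)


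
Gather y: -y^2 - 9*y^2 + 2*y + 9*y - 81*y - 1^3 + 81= -10*y^2 - 70*y + 80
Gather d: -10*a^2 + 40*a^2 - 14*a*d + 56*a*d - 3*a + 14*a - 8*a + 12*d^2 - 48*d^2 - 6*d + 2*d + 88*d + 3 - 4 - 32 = 30*a^2 + 3*a - 36*d^2 + d*(42*a + 84) - 33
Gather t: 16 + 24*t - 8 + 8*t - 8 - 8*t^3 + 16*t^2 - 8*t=-8*t^3 + 16*t^2 + 24*t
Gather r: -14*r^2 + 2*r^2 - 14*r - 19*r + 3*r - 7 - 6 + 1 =-12*r^2 - 30*r - 12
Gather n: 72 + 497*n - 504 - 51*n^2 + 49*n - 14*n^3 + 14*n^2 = -14*n^3 - 37*n^2 + 546*n - 432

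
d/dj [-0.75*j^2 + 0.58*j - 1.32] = 0.58 - 1.5*j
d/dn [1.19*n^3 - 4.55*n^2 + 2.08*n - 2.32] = 3.57*n^2 - 9.1*n + 2.08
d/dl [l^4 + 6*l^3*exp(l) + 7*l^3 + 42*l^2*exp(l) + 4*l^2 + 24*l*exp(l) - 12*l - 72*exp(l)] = 6*l^3*exp(l) + 4*l^3 + 60*l^2*exp(l) + 21*l^2 + 108*l*exp(l) + 8*l - 48*exp(l) - 12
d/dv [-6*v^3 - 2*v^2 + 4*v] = -18*v^2 - 4*v + 4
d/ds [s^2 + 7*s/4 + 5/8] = 2*s + 7/4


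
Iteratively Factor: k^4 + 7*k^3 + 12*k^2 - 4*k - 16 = (k + 2)*(k^3 + 5*k^2 + 2*k - 8) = (k + 2)*(k + 4)*(k^2 + k - 2) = (k + 2)^2*(k + 4)*(k - 1)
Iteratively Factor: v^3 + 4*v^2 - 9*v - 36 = (v + 3)*(v^2 + v - 12) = (v + 3)*(v + 4)*(v - 3)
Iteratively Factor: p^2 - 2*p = (p)*(p - 2)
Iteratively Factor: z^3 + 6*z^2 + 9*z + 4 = (z + 4)*(z^2 + 2*z + 1) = (z + 1)*(z + 4)*(z + 1)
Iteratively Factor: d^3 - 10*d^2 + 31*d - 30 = (d - 3)*(d^2 - 7*d + 10) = (d - 3)*(d - 2)*(d - 5)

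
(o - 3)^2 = o^2 - 6*o + 9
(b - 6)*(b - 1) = b^2 - 7*b + 6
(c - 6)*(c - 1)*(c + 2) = c^3 - 5*c^2 - 8*c + 12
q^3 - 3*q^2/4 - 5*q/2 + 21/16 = (q - 7/4)*(q - 1/2)*(q + 3/2)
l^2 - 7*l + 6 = (l - 6)*(l - 1)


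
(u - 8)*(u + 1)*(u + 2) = u^3 - 5*u^2 - 22*u - 16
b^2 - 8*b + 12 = (b - 6)*(b - 2)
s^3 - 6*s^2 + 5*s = s*(s - 5)*(s - 1)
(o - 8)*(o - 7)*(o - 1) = o^3 - 16*o^2 + 71*o - 56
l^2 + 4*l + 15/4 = (l + 3/2)*(l + 5/2)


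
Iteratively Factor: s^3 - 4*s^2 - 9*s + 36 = (s - 3)*(s^2 - s - 12) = (s - 3)*(s + 3)*(s - 4)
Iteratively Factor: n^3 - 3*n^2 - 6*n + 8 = (n - 4)*(n^2 + n - 2) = (n - 4)*(n - 1)*(n + 2)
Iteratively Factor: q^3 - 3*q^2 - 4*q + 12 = (q - 3)*(q^2 - 4) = (q - 3)*(q + 2)*(q - 2)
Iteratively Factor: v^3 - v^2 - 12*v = (v)*(v^2 - v - 12) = v*(v + 3)*(v - 4)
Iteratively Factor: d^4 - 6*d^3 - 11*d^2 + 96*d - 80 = (d + 4)*(d^3 - 10*d^2 + 29*d - 20) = (d - 5)*(d + 4)*(d^2 - 5*d + 4) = (d - 5)*(d - 1)*(d + 4)*(d - 4)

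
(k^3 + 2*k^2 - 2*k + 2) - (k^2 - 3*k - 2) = k^3 + k^2 + k + 4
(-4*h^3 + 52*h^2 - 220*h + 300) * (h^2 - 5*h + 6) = -4*h^5 + 72*h^4 - 504*h^3 + 1712*h^2 - 2820*h + 1800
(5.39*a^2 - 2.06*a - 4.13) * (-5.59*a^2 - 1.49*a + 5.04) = -30.1301*a^4 + 3.4843*a^3 + 53.3217*a^2 - 4.2287*a - 20.8152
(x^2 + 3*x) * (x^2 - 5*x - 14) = x^4 - 2*x^3 - 29*x^2 - 42*x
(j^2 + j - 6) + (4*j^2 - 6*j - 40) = 5*j^2 - 5*j - 46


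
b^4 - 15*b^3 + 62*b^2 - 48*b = b*(b - 8)*(b - 6)*(b - 1)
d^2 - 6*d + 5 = (d - 5)*(d - 1)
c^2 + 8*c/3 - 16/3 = (c - 4/3)*(c + 4)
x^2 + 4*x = x*(x + 4)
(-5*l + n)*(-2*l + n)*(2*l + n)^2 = 40*l^4 + 12*l^3*n - 14*l^2*n^2 - 3*l*n^3 + n^4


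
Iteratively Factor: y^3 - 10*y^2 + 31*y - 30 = (y - 2)*(y^2 - 8*y + 15) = (y - 3)*(y - 2)*(y - 5)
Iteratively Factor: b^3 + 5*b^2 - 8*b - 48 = (b - 3)*(b^2 + 8*b + 16) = (b - 3)*(b + 4)*(b + 4)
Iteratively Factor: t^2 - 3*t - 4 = (t + 1)*(t - 4)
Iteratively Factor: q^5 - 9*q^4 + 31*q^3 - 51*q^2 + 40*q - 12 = (q - 1)*(q^4 - 8*q^3 + 23*q^2 - 28*q + 12) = (q - 2)*(q - 1)*(q^3 - 6*q^2 + 11*q - 6) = (q - 2)^2*(q - 1)*(q^2 - 4*q + 3) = (q - 2)^2*(q - 1)^2*(q - 3)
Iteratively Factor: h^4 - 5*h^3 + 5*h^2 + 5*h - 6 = (h - 1)*(h^3 - 4*h^2 + h + 6) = (h - 3)*(h - 1)*(h^2 - h - 2) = (h - 3)*(h - 2)*(h - 1)*(h + 1)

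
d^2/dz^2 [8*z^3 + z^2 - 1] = 48*z + 2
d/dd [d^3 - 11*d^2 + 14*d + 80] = 3*d^2 - 22*d + 14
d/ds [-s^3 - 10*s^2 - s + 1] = -3*s^2 - 20*s - 1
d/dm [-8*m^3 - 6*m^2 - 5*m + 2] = -24*m^2 - 12*m - 5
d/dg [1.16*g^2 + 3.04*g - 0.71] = 2.32*g + 3.04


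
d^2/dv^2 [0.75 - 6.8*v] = 0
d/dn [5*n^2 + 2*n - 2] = 10*n + 2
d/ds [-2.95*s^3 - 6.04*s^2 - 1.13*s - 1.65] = -8.85*s^2 - 12.08*s - 1.13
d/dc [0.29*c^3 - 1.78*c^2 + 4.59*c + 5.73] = 0.87*c^2 - 3.56*c + 4.59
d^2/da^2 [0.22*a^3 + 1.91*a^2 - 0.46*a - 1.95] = 1.32*a + 3.82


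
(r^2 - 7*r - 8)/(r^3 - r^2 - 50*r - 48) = 1/(r + 6)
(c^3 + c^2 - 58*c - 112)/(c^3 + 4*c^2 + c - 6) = (c^2 - c - 56)/(c^2 + 2*c - 3)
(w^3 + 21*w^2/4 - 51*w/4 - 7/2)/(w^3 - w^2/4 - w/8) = 2*(w^2 + 5*w - 14)/(w*(2*w - 1))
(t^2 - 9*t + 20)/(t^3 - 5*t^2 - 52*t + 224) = (t - 5)/(t^2 - t - 56)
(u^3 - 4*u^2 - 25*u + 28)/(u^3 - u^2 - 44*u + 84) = (u^3 - 4*u^2 - 25*u + 28)/(u^3 - u^2 - 44*u + 84)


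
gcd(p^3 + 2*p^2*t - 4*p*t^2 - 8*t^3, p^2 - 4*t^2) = p^2 - 4*t^2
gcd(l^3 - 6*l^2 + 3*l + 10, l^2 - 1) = l + 1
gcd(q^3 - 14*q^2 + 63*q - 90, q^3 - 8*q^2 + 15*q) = q^2 - 8*q + 15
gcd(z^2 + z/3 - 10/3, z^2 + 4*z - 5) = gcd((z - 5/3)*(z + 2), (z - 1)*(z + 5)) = 1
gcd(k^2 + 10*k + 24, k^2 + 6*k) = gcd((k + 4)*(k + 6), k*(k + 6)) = k + 6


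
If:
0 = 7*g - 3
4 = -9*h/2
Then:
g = 3/7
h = -8/9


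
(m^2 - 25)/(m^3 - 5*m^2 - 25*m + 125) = 1/(m - 5)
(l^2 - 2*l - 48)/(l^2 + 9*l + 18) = (l - 8)/(l + 3)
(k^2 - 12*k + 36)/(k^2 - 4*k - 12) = (k - 6)/(k + 2)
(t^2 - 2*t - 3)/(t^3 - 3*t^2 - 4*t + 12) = (t + 1)/(t^2 - 4)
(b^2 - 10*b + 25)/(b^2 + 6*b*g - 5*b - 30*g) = (b - 5)/(b + 6*g)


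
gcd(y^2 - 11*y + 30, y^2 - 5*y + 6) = 1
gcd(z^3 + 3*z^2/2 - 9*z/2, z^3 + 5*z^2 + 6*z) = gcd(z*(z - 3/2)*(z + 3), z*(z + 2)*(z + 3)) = z^2 + 3*z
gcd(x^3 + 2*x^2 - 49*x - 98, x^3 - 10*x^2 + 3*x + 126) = x - 7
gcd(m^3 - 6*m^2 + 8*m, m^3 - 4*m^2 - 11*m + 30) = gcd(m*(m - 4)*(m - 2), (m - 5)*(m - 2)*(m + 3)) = m - 2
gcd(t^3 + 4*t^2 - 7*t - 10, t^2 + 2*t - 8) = t - 2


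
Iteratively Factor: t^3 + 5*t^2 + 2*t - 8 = (t - 1)*(t^2 + 6*t + 8) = (t - 1)*(t + 2)*(t + 4)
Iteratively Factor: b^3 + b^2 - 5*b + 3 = (b - 1)*(b^2 + 2*b - 3) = (b - 1)^2*(b + 3)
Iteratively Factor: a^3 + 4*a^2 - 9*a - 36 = (a - 3)*(a^2 + 7*a + 12) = (a - 3)*(a + 4)*(a + 3)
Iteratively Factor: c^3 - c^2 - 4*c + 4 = (c - 2)*(c^2 + c - 2) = (c - 2)*(c + 2)*(c - 1)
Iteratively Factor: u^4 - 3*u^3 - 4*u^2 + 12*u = (u - 3)*(u^3 - 4*u) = (u - 3)*(u - 2)*(u^2 + 2*u) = u*(u - 3)*(u - 2)*(u + 2)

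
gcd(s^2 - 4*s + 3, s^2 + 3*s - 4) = s - 1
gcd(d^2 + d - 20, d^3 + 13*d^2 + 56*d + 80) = d + 5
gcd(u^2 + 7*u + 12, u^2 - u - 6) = 1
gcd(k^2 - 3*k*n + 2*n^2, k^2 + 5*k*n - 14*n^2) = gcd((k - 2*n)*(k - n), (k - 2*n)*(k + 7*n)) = k - 2*n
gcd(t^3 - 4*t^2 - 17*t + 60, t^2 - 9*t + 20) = t - 5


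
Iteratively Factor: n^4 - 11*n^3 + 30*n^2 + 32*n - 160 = (n - 4)*(n^3 - 7*n^2 + 2*n + 40) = (n - 4)*(n + 2)*(n^2 - 9*n + 20) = (n - 5)*(n - 4)*(n + 2)*(n - 4)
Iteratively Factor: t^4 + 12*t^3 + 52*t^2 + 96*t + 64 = (t + 2)*(t^3 + 10*t^2 + 32*t + 32) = (t + 2)*(t + 4)*(t^2 + 6*t + 8) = (t + 2)^2*(t + 4)*(t + 4)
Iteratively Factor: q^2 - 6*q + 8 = (q - 2)*(q - 4)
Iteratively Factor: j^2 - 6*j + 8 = (j - 2)*(j - 4)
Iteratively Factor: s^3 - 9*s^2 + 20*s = (s)*(s^2 - 9*s + 20) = s*(s - 4)*(s - 5)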